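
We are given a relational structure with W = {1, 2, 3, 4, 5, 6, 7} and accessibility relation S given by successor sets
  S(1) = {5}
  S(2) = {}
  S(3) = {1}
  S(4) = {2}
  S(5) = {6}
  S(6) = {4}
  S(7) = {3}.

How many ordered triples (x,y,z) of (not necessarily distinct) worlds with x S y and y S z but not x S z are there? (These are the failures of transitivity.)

5

Enumerating: (1,5,6), (3,1,5), (5,6,4), (6,4,2), (7,3,1).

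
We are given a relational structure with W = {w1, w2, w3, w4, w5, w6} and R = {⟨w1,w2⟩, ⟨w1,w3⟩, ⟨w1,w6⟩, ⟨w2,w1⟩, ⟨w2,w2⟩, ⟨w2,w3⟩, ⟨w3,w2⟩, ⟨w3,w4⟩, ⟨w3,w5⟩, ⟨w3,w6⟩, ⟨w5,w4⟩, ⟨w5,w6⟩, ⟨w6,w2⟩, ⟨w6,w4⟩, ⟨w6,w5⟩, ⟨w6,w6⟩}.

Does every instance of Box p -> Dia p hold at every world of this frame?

No

The schema D characterises exactly the serial frames.
Serial: no — w4 has no R-successor.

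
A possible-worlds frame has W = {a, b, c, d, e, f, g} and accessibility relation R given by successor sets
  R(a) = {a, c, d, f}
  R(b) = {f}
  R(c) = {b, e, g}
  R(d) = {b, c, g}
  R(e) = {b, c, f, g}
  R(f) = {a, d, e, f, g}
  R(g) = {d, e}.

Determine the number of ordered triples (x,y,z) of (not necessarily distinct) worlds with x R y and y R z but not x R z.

Enumerating: (a,c,b), (a,c,e), (a,c,g), (a,d,b), (a,d,g), (a,f,e), (a,f,g), (b,f,a), (b,f,d), (b,f,e), (b,f,g), (c,b,f), … and 25 more.
Total: 37.

37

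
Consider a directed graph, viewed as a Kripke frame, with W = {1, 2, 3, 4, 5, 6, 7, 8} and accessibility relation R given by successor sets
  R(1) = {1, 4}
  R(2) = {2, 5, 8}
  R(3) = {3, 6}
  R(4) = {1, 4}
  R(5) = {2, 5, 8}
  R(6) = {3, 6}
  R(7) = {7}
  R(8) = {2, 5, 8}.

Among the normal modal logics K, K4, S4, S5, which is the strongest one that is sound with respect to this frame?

Transitive (axiom 4): yes — every two-step R-path is closed by a direct edge.
Reflexive (axiom T): yes — every world is R-related to itself.
Euclidean (axiom 5): yes — any two successors of a common world are R-related.
So F validates K, K4, S4, S5. The strongest is S5.

S5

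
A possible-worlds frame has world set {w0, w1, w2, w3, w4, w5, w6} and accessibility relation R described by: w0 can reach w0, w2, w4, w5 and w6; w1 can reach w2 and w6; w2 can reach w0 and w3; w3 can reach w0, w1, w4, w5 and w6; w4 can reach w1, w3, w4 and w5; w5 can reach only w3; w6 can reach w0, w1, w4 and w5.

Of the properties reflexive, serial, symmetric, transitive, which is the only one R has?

Reflexive: no — w1 is not related to itself.
Serial: yes — every world has a successor (e.g. w0 R w0).
Symmetric: no — w0 R w4 but not w4 R w0.
Transitive: no — w0 R w2 and w2 R w3, but not w0 R w3.
Only serial holds.

serial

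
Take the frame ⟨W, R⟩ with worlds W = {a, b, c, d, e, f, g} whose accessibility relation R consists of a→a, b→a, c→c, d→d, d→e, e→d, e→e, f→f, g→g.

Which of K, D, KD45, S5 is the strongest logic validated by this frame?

Serial (axiom D): yes — every world has a successor (e.g. a R a).
Euclidean (axiom 5): yes — any two successors of a common world are R-related.
Transitive (axiom 4): yes — every two-step R-path is closed by a direct edge.
Reflexive (axiom T): no — b is not related to itself.
So F validates K, D, KD45; S5 would additionally require R to be reflexive. The strongest is KD45.

KD45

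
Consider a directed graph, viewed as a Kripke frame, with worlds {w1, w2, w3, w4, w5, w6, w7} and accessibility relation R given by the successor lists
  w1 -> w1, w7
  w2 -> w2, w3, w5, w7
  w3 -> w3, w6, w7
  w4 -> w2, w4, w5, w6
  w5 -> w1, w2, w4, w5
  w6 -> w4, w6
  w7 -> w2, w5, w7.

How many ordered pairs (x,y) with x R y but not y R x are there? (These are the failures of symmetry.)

Enumerating: (w1,w7), (w2,w3), (w3,w6), (w3,w7), (w4,w2), (w5,w1), (w7,w5).

7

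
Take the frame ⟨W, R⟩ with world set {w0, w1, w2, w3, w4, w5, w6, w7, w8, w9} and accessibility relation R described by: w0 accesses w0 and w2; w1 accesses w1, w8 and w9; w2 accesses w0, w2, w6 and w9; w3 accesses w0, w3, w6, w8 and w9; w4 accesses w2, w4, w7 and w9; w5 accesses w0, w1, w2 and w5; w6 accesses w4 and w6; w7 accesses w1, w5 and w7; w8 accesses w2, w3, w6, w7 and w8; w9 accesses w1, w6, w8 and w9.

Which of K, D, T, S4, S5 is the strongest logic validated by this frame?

Serial (axiom D): yes — every world has a successor (e.g. w0 R w0).
Reflexive (axiom T): yes — every world is R-related to itself.
Transitive (axiom 4): no — w0 R w2 and w2 R w6, but not w0 R w6.
Euclidean (axiom 5): no — w1 R w8 and w1 R w9, but not w8 R w9.
So F validates K, D, T; S4 would additionally require R to be transitive. The strongest is T.

T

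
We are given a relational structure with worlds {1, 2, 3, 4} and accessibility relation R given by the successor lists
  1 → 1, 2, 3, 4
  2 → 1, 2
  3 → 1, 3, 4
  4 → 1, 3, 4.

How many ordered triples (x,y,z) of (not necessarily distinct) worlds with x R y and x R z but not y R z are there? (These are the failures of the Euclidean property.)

4

Enumerating: (1,2,3), (1,2,4), (1,3,2), (1,4,2).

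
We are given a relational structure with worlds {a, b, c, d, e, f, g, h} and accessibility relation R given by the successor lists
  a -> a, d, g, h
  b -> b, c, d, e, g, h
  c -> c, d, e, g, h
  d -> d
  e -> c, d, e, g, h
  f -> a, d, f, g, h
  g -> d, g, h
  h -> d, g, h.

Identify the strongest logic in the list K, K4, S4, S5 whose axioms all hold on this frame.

Transitive (axiom 4): yes — every two-step R-path is closed by a direct edge.
Reflexive (axiom T): yes — every world is R-related to itself.
Euclidean (axiom 5): no — a R d and a R g, but not d R g.
So F validates K, K4, S4; S5 would additionally require R to be Euclidean. The strongest is S4.

S4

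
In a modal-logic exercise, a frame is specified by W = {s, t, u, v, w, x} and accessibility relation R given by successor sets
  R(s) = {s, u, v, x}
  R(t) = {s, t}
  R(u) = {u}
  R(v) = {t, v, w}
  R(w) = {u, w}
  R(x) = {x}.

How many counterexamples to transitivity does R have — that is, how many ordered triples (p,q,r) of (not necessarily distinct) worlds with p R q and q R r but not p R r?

7

Enumerating: (s,v,t), (s,v,w), (t,s,u), (t,s,v), (t,s,x), (v,t,s), (v,w,u).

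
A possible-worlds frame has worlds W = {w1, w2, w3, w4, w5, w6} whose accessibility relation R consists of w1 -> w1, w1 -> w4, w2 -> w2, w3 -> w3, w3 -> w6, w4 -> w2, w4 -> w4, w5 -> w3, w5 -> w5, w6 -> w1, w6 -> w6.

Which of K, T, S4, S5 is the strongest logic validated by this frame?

T

Reflexive (axiom T): yes — every world is R-related to itself.
Transitive (axiom 4): no — w1 R w4 and w4 R w2, but not w1 R w2.
Euclidean (axiom 5): no — w1 R w4 and w1 R w1, but not w4 R w1.
So F validates K, T; S4 would additionally require R to be transitive. The strongest is T.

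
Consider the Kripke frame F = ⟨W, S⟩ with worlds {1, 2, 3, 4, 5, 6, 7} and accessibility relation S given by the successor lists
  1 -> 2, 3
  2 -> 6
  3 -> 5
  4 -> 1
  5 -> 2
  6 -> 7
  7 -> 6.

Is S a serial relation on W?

Yes

Serial: yes — every world has a successor (e.g. 1 S 2).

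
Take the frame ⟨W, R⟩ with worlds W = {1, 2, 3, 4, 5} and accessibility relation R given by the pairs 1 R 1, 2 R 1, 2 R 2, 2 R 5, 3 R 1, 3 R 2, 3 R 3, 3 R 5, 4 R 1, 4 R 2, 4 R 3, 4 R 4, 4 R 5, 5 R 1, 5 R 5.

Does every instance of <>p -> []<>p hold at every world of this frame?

By correspondence theory, 5 is valid on a frame iff R is Euclidean.
Euclidean: no — 2 R 1 and 2 R 5, but not 1 R 5.

No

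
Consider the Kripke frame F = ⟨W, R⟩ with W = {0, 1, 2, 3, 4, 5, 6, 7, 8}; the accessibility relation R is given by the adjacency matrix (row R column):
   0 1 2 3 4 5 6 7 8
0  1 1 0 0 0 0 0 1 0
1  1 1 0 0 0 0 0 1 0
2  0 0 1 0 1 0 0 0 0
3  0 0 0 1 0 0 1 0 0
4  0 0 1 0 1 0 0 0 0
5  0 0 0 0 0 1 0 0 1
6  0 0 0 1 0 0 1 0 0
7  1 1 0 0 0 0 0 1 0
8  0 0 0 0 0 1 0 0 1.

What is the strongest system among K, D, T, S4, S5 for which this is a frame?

Serial (axiom D): yes — every world has a successor (e.g. 0 R 0).
Reflexive (axiom T): yes — every world is R-related to itself.
Transitive (axiom 4): yes — every two-step R-path is closed by a direct edge.
Euclidean (axiom 5): yes — any two successors of a common world are R-related.
So F validates K, D, T, S4, S5. The strongest is S5.

S5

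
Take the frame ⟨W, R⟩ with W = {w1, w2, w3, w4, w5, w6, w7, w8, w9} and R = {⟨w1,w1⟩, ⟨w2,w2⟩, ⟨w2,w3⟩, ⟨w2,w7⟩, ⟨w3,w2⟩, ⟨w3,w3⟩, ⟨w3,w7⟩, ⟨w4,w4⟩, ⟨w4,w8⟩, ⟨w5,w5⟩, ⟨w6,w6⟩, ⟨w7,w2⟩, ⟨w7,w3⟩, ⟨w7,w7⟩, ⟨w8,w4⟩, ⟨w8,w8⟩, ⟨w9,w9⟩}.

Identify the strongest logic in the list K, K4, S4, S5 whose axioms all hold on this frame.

Transitive (axiom 4): yes — every two-step R-path is closed by a direct edge.
Reflexive (axiom T): yes — every world is R-related to itself.
Euclidean (axiom 5): yes — any two successors of a common world are R-related.
So F validates K, K4, S4, S5. The strongest is S5.

S5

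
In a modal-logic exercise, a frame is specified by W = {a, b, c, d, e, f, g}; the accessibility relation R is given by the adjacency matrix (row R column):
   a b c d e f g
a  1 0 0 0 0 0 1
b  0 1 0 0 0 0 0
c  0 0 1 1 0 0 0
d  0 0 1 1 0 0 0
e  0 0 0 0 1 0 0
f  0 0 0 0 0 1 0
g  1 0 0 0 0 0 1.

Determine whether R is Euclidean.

Euclidean: yes — any two successors of a common world are R-related.

Yes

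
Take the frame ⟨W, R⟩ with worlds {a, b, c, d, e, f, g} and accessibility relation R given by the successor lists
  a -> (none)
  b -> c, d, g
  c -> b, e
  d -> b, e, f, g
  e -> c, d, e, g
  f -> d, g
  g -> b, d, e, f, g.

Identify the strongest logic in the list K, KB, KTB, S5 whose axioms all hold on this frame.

KB

Symmetric (axiom B): yes — every pair in R has its reverse in R.
Reflexive (axiom T): no — a is not related to itself.
Euclidean (axiom 5): no — b R c and b R d, but not c R d.
So F validates K, KB; KTB would additionally require R to be reflexive. The strongest is KB.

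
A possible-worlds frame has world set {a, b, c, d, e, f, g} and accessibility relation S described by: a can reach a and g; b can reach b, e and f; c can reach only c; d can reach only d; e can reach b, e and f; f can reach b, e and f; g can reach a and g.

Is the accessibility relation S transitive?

Transitive: yes — every two-step S-path is closed by a direct edge.

Yes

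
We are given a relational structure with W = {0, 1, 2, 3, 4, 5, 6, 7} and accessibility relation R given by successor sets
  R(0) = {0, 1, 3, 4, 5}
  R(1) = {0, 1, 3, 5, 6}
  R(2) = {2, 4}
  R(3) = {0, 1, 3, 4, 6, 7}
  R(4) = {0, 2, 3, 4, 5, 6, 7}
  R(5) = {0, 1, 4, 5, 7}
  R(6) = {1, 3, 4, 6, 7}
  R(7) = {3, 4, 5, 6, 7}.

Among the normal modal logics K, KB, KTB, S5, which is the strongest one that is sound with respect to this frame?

Symmetric (axiom B): yes — every pair in R has its reverse in R.
Reflexive (axiom T): yes — every world is R-related to itself.
Euclidean (axiom 5): no — 0 R 1 and 0 R 4, but not 1 R 4.
So F validates K, KB, KTB; S5 would additionally require R to be Euclidean. The strongest is KTB.

KTB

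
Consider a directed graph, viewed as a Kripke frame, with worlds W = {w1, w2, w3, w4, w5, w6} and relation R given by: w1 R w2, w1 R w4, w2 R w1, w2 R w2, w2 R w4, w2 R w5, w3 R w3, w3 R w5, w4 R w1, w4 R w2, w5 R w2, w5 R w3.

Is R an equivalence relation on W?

Reflexive: no — w1 is not related to itself.
Symmetric: yes — every pair in R has its reverse in R.
Transitive: no — w1 R w2 and w2 R w5, but not w1 R w5.
So R is not an equivalence relation.

No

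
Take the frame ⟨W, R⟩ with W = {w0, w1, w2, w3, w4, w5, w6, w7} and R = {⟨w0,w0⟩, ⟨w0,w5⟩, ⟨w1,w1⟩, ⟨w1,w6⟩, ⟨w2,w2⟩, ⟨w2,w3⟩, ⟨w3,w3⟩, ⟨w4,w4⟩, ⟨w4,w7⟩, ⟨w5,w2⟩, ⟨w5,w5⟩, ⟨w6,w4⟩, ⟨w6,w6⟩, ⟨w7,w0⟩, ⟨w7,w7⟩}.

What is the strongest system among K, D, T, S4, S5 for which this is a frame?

Serial (axiom D): yes — every world has a successor (e.g. w0 R w0).
Reflexive (axiom T): yes — every world is R-related to itself.
Transitive (axiom 4): no — w0 R w5 and w5 R w2, but not w0 R w2.
Euclidean (axiom 5): no — w0 R w5 and w0 R w0, but not w5 R w0.
So F validates K, D, T; S4 would additionally require R to be transitive. The strongest is T.

T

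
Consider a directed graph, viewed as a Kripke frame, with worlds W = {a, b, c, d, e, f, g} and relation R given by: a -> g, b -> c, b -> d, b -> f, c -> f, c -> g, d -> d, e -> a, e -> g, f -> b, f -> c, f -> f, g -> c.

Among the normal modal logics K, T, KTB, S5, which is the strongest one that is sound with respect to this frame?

Reflexive (axiom T): no — a is not related to itself.
Symmetric (axiom B): no — a R g but not g R a.
Euclidean (axiom 5): no — b R c and b R d, but not c R d.
So F validates K; T would additionally require R to be reflexive. The strongest is K.

K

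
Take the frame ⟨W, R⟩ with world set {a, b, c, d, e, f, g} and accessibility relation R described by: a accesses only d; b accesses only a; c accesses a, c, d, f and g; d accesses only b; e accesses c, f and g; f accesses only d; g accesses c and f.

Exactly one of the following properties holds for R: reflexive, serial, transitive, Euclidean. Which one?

serial

Reflexive: no — a is not related to itself.
Serial: yes — every world has a successor (e.g. a R d).
Transitive: no — a R d and d R b, but not a R b.
Euclidean: no — c R a and c R f, but not a R f.
Only serial holds.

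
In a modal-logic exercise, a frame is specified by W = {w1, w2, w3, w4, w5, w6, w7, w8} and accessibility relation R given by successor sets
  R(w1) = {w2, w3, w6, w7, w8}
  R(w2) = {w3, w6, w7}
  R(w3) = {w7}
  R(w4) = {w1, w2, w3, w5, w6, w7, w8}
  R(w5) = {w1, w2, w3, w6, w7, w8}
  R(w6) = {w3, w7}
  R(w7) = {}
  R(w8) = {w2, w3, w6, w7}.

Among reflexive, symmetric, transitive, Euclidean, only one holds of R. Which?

Reflexive: no — w1 is not related to itself.
Symmetric: no — w1 R w2 but not w2 R w1.
Transitive: yes — every two-step R-path is closed by a direct edge.
Euclidean: no — w1 R w2 and w1 R w8, but not w2 R w8.
Only transitive holds.

transitive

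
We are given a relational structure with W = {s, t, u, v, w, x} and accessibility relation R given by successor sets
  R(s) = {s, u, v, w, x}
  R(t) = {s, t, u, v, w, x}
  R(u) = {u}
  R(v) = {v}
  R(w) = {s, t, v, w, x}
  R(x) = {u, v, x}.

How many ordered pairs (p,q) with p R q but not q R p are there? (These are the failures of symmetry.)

11

Enumerating: (s,u), (s,v), (s,x), (t,s), (t,u), (t,v), (t,x), (w,v), (w,x), (x,u), (x,v).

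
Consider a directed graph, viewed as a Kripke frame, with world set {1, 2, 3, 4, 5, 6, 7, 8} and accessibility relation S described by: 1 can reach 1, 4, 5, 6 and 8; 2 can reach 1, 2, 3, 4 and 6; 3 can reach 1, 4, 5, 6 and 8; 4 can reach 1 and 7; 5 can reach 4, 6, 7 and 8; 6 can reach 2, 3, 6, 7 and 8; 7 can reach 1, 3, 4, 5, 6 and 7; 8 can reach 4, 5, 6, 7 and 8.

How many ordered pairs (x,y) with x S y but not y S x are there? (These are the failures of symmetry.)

Enumerating: (1,5), (1,6), (1,8), (2,1), (2,3), (2,4), (3,1), (3,4), (3,5), (3,8), (5,4), (5,6), (7,1), (7,3), (8,4), (8,7).

16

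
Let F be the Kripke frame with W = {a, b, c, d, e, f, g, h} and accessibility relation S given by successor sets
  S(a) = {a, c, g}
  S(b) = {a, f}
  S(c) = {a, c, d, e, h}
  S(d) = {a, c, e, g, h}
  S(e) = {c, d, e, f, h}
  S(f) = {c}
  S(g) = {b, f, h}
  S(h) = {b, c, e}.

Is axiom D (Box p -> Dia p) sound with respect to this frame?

Yes

By correspondence theory, D is valid on a frame iff S is serial.
Serial: yes — every world has a successor (e.g. a S a).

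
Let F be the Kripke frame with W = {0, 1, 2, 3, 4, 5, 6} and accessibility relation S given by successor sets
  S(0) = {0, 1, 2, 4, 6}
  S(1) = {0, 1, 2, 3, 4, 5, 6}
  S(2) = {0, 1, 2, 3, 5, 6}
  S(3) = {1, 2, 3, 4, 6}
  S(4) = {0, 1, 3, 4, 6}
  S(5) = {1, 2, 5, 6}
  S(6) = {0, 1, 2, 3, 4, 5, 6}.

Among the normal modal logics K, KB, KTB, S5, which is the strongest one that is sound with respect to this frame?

KTB

Symmetric (axiom B): yes — every pair in S has its reverse in S.
Reflexive (axiom T): yes — every world is S-related to itself.
Euclidean (axiom 5): no — 0 S 2 and 0 S 4, but not 2 S 4.
So F validates K, KB, KTB; S5 would additionally require S to be Euclidean. The strongest is KTB.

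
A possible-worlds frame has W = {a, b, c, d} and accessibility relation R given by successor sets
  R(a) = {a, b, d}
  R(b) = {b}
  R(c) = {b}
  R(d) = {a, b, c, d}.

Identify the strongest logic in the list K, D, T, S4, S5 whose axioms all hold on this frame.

Serial (axiom D): yes — every world has a successor (e.g. a R a).
Reflexive (axiom T): no — c is not related to itself.
Transitive (axiom 4): no — a R d and d R c, but not a R c.
Euclidean (axiom 5): no — a R b and a R d, but not b R d.
So F validates K, D; T would additionally require R to be reflexive. The strongest is D.

D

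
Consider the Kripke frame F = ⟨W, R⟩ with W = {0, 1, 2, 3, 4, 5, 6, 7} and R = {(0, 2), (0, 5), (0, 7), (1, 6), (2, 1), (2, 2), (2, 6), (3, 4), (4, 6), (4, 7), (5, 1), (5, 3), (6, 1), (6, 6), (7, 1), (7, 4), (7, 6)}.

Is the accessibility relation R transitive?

No

Transitive: no — 0 R 2 and 2 R 1, but not 0 R 1.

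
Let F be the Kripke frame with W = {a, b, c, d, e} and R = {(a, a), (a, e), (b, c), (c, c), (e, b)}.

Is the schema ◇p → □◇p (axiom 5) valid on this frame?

The schema 5 characterises exactly the Euclidean frames.
Euclidean: no — a R e and a R a, but not e R a.

No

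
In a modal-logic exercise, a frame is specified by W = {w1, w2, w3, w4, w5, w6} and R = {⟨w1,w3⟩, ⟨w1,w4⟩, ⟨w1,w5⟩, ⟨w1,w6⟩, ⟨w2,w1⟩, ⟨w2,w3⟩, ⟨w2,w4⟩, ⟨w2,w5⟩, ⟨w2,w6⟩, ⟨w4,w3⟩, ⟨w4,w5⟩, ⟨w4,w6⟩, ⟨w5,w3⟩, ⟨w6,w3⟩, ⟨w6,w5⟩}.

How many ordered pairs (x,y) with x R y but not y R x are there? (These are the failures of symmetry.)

Enumerating: (w1,w3), (w1,w4), (w1,w5), (w1,w6), (w2,w1), (w2,w3), (w2,w4), (w2,w5), (w2,w6), (w4,w3), (w4,w5), (w4,w6), (w5,w3), (w6,w3), (w6,w5).

15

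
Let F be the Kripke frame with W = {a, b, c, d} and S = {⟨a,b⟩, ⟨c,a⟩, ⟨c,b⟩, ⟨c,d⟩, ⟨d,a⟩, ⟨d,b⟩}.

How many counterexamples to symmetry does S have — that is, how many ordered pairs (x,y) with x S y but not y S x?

Enumerating: (a,b), (c,a), (c,b), (c,d), (d,a), (d,b).

6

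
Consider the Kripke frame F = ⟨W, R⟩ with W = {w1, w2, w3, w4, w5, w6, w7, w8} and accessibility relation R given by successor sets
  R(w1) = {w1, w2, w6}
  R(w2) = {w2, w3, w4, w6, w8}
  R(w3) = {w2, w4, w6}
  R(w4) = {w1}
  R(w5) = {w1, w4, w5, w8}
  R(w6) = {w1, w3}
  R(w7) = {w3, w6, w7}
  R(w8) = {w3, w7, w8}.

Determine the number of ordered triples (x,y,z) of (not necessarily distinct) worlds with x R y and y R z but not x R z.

30

Enumerating: (w1,w2,w3), (w1,w2,w4), (w1,w2,w8), (w1,w6,w3), (w2,w4,w1), (w2,w6,w1), (w2,w8,w7), (w3,w2,w3), (w3,w2,w8), (w3,w4,w1), (w3,w6,w1), (w3,w6,w3), … and 18 more.
Total: 30.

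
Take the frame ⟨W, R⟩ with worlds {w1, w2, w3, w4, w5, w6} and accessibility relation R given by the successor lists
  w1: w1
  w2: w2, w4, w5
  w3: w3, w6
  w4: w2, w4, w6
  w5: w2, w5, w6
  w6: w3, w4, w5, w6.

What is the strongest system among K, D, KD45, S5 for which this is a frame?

Serial (axiom D): yes — every world has a successor (e.g. w1 R w1).
Euclidean (axiom 5): no — w2 R w4 and w2 R w5, but not w4 R w5.
Transitive (axiom 4): no — w2 R w4 and w4 R w6, but not w2 R w6.
Reflexive (axiom T): yes — every world is R-related to itself.
So F validates K, D; KD45 would additionally require R to be Euclidean and transitive. The strongest is D.

D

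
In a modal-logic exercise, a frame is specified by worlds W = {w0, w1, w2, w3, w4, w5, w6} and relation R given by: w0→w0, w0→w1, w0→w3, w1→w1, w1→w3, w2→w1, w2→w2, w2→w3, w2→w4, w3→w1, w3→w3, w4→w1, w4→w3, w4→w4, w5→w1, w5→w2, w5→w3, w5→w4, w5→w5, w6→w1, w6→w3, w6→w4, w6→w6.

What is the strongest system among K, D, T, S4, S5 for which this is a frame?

S4

Serial (axiom D): yes — every world has a successor (e.g. w0 R w0).
Reflexive (axiom T): yes — every world is R-related to itself.
Transitive (axiom 4): yes — every two-step R-path is closed by a direct edge.
Euclidean (axiom 5): no — w2 R w1 and w2 R w4, but not w1 R w4.
So F validates K, D, T, S4; S5 would additionally require R to be Euclidean. The strongest is S4.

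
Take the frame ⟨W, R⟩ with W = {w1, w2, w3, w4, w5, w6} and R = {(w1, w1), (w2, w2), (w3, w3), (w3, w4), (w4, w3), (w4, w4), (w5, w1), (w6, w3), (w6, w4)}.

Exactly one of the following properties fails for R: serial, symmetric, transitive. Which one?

Serial: yes — every world has a successor (e.g. w1 R w1).
Symmetric: no — w5 R w1 but not w1 R w5.
Transitive: yes — every two-step R-path is closed by a direct edge.
Only symmetric fails.

symmetric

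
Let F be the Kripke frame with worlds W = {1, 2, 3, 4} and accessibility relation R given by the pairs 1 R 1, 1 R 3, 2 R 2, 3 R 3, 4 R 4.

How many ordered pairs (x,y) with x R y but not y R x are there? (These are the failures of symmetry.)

1

Enumerating: (1,3).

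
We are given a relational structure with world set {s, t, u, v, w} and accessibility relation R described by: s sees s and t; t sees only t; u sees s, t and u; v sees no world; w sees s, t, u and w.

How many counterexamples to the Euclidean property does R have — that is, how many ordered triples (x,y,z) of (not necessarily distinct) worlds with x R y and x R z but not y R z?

Enumerating: (s,t,s), (u,s,u), (u,t,s), (u,t,u), (w,s,u), (w,s,w), (w,t,s), (w,t,u), (w,t,w), (w,u,w).

10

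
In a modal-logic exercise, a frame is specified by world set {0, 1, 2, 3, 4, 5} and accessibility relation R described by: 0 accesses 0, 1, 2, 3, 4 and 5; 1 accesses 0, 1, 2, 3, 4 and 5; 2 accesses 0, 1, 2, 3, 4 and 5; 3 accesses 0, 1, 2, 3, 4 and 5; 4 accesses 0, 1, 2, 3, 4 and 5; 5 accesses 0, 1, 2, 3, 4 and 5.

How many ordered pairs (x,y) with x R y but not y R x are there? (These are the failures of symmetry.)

0

R is symmetric; there are no such tuples.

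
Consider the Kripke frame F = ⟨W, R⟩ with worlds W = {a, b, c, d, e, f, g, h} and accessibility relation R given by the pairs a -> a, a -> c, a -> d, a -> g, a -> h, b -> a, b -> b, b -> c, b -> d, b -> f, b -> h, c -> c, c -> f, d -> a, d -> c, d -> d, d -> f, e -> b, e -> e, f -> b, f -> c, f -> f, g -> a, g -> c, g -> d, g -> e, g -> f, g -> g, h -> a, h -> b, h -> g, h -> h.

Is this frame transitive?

Transitive: no — a R c and c R f, but not a R f.

No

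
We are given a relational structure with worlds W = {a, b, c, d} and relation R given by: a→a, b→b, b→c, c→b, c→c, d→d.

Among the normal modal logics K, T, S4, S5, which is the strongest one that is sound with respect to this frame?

S5

Reflexive (axiom T): yes — every world is R-related to itself.
Transitive (axiom 4): yes — every two-step R-path is closed by a direct edge.
Euclidean (axiom 5): yes — any two successors of a common world are R-related.
So F validates K, T, S4, S5. The strongest is S5.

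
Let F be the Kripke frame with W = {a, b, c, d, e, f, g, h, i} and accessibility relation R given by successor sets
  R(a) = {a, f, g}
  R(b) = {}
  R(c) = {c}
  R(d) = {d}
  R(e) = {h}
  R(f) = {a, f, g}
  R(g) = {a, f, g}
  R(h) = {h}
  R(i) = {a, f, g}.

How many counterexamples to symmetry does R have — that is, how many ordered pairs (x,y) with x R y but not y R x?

4

Enumerating: (e,h), (i,a), (i,f), (i,g).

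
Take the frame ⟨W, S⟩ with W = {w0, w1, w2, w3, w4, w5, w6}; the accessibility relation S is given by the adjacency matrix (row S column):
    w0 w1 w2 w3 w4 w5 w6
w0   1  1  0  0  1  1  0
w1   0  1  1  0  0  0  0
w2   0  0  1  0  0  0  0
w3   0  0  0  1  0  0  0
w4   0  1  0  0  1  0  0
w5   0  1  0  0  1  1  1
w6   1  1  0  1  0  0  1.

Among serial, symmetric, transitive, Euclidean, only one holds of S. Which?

Serial: yes — every world has a successor (e.g. w0 S w0).
Symmetric: no — w0 S w1 but not w1 S w0.
Transitive: no — w0 S w1 and w1 S w2, but not w0 S w2.
Euclidean: no — w0 S w1 and w0 S w4, but not w1 S w4.
Only serial holds.

serial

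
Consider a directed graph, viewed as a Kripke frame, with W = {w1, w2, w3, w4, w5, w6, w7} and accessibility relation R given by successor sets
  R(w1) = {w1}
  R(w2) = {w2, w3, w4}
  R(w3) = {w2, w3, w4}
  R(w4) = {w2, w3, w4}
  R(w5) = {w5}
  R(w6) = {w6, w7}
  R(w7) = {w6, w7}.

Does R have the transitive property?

Transitive: yes — every two-step R-path is closed by a direct edge.

Yes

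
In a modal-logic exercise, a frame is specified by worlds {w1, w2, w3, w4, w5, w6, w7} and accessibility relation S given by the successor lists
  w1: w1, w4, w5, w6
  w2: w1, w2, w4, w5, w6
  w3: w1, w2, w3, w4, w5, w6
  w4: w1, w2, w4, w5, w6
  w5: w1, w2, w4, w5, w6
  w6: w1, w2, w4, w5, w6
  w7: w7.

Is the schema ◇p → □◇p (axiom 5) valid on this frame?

By correspondence theory, 5 is valid on a frame iff S is Euclidean.
Euclidean: no — w3 S w1 and w3 S w2, but not w1 S w2.

No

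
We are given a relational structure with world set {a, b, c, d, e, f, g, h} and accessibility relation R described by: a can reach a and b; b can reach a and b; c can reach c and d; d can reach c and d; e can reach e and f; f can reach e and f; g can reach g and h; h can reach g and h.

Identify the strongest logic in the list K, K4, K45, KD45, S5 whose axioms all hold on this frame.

Transitive (axiom 4): yes — every two-step R-path is closed by a direct edge.
Euclidean (axiom 5): yes — any two successors of a common world are R-related.
Serial (axiom D): yes — every world has a successor (e.g. a R a).
Reflexive (axiom T): yes — every world is R-related to itself.
So F validates K, K4, K45, KD45, S5. The strongest is S5.

S5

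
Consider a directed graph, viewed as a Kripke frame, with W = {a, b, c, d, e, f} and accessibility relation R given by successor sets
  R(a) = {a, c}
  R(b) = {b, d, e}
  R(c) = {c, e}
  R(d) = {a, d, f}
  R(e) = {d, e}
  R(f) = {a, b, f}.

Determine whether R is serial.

Serial: yes — every world has a successor (e.g. a R a).

Yes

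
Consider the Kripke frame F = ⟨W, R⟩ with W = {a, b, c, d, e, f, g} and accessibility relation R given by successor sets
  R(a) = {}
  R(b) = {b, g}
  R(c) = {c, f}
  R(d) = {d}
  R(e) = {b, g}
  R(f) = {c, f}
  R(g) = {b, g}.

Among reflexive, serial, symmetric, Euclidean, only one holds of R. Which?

Euclidean

Reflexive: no — a is not related to itself.
Serial: no — a has no R-successor.
Symmetric: no — e R b but not b R e.
Euclidean: yes — any two successors of a common world are R-related.
Only Euclidean holds.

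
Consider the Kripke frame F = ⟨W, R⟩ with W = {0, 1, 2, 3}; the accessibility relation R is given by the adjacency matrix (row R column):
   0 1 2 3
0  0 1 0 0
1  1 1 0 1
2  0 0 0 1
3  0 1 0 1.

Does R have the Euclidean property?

Euclidean: no — 1 R 0 and 1 R 3, but not 0 R 3.

No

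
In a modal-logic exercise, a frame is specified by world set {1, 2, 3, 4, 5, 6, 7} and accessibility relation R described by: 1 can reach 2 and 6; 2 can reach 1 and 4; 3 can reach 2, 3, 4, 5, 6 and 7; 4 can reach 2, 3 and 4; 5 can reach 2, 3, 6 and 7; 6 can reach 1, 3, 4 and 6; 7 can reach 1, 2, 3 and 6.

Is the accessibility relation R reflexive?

No

Reflexive: no — 1 is not related to itself.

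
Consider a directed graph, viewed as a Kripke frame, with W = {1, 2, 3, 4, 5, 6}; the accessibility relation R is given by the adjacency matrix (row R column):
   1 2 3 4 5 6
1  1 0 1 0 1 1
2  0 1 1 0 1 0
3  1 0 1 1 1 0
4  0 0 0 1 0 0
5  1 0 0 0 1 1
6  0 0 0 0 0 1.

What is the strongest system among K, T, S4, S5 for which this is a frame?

T

Reflexive (axiom T): yes — every world is R-related to itself.
Transitive (axiom 4): no — 1 R 3 and 3 R 4, but not 1 R 4.
Euclidean (axiom 5): no — 1 R 3 and 1 R 6, but not 3 R 6.
So F validates K, T; S4 would additionally require R to be transitive. The strongest is T.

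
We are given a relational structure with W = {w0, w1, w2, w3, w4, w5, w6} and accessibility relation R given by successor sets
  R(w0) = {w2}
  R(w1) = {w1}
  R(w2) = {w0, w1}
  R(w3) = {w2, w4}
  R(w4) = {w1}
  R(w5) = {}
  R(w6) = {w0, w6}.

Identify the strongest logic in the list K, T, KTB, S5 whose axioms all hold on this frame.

Reflexive (axiom T): no — w0 is not related to itself.
Symmetric (axiom B): no — w2 R w1 but not w1 R w2.
Euclidean (axiom 5): no — w2 R w0 and w2 R w1, but not w0 R w1.
So F validates K; T would additionally require R to be reflexive. The strongest is K.

K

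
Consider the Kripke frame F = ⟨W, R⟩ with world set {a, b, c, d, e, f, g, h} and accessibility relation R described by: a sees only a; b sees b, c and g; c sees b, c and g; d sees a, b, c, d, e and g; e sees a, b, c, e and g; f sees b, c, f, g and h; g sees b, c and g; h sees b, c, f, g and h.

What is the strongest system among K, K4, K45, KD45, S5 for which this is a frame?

K4

Transitive (axiom 4): yes — every two-step R-path is closed by a direct edge.
Euclidean (axiom 5): no — d R a and d R b, but not a R b.
Serial (axiom D): yes — every world has a successor (e.g. a R a).
Reflexive (axiom T): yes — every world is R-related to itself.
So F validates K, K4; K45 would additionally require R to be Euclidean. The strongest is K4.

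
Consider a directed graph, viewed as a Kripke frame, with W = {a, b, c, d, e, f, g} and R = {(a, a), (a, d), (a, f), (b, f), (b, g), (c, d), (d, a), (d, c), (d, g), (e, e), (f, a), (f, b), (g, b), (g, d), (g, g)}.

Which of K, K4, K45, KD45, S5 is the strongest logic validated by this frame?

K

Transitive (axiom 4): no — a R d and d R c, but not a R c.
Euclidean (axiom 5): no — a R d and a R f, but not d R f.
Serial (axiom D): yes — every world has a successor (e.g. a R a).
Reflexive (axiom T): no — b is not related to itself.
So F validates K; K4 would additionally require R to be transitive. The strongest is K.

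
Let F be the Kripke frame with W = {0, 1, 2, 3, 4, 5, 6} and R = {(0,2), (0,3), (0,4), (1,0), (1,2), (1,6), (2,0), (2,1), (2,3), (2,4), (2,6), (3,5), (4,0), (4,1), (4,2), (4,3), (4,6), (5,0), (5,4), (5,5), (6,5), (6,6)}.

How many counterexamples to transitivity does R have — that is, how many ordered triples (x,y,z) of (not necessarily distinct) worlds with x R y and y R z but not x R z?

Enumerating: (0,2,0), (0,2,1), (0,2,6), (0,3,5), (0,4,0), (0,4,1), (0,4,6), (1,0,3), (1,0,4), (1,2,1), (1,2,3), (1,2,4), … and 20 more.
Total: 32.

32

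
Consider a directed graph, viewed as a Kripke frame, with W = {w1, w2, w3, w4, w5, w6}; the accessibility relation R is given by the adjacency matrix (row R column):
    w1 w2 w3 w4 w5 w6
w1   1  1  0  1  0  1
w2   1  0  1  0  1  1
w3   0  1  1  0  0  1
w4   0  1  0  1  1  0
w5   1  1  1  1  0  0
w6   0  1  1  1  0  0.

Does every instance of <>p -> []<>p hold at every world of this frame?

No

The schema 5 characterises exactly the Euclidean frames.
Euclidean: no — w1 R w2 and w1 R w4, but not w2 R w4.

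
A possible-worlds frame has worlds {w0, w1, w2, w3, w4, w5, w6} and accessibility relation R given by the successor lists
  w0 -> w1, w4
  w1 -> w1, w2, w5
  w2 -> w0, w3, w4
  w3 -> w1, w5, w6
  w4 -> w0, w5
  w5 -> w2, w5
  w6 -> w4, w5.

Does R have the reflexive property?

Reflexive: no — w0 is not related to itself.

No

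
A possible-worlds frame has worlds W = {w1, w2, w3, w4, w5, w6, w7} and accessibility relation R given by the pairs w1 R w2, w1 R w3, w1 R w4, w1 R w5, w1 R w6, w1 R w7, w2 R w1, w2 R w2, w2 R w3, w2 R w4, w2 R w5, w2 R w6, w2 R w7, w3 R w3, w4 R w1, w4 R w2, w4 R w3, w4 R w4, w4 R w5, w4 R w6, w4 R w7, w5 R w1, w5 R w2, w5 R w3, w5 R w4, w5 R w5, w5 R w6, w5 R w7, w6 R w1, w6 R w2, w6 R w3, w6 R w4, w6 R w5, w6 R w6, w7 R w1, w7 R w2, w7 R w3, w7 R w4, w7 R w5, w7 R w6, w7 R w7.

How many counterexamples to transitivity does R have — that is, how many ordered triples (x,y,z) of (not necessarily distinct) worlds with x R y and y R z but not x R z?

Enumerating: (w1,w2,w1), (w1,w4,w1), (w1,w5,w1), (w1,w6,w1), (w1,w7,w1), (w6,w1,w7), (w6,w2,w7), (w6,w4,w7), (w6,w5,w7).

9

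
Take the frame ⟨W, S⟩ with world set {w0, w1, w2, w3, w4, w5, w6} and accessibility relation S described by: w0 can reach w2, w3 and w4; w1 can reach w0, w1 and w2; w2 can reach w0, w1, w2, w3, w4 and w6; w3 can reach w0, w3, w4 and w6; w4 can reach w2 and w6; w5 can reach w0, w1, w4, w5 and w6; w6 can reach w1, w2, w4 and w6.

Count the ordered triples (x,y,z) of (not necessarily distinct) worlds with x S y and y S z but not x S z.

29

Enumerating: (w0,w2,w0), (w0,w2,w1), (w0,w2,w6), (w0,w3,w0), (w0,w3,w6), (w0,w4,w6), (w1,w0,w3), (w1,w0,w4), (w1,w2,w3), (w1,w2,w4), (w1,w2,w6), (w3,w0,w2), … and 17 more.
Total: 29.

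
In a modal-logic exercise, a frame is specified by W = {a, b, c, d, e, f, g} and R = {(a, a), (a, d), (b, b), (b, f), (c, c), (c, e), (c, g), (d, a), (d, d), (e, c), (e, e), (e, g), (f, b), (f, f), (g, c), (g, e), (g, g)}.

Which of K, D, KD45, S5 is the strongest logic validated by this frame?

Serial (axiom D): yes — every world has a successor (e.g. a R a).
Euclidean (axiom 5): yes — any two successors of a common world are R-related.
Transitive (axiom 4): yes — every two-step R-path is closed by a direct edge.
Reflexive (axiom T): yes — every world is R-related to itself.
So F validates K, D, KD45, S5. The strongest is S5.

S5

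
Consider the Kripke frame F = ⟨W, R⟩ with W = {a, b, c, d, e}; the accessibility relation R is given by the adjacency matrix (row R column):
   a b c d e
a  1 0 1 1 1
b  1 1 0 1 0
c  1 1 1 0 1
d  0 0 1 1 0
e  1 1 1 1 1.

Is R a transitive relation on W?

Transitive: no — a R c and c R b, but not a R b.

No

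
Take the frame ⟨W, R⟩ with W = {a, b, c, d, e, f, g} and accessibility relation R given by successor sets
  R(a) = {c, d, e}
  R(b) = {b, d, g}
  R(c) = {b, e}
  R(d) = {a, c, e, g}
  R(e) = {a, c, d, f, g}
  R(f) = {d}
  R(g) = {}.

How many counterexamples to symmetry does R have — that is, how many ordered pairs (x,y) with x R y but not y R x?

9

Enumerating: (a,c), (b,d), (b,g), (c,b), (d,c), (d,g), (e,f), (e,g), (f,d).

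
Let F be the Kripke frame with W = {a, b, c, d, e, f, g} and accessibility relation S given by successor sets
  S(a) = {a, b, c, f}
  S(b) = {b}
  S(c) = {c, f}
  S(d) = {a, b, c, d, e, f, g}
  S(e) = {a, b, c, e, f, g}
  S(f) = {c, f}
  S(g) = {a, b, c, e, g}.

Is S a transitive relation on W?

Transitive: no — g S a and a S f, but not g S f.

No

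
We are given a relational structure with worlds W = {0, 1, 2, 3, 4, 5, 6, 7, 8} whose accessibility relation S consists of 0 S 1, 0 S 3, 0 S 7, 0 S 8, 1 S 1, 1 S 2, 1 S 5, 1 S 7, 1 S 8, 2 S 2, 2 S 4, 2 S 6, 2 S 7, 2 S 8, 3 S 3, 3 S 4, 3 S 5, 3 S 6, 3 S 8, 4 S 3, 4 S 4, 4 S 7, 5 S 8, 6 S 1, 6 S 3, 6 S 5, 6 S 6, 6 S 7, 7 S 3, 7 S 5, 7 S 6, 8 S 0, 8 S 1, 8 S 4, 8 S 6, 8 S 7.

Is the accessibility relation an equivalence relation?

No

Reflexive: no — 0 is not related to itself.
Symmetric: no — 0 S 1 but not 1 S 0.
Transitive: no — 0 S 1 and 1 S 2, but not 0 S 2.
So S is not an equivalence relation.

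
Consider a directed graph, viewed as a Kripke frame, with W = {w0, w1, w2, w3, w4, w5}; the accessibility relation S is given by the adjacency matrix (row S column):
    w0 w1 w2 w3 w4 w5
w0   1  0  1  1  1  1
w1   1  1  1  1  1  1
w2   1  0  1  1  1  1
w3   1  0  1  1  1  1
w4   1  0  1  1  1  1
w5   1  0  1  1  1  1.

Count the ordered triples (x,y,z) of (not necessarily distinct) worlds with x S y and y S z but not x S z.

S is transitive; there are no such tuples.

0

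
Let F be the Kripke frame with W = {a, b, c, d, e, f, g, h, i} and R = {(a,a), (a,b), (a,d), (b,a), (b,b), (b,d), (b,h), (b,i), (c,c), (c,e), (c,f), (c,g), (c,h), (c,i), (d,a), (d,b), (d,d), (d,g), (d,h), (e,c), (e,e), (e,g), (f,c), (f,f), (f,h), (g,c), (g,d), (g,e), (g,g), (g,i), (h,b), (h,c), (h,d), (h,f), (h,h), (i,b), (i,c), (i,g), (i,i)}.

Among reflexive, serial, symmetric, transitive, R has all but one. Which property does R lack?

transitive

Reflexive: yes — every world is R-related to itself.
Serial: yes — every world has a successor (e.g. a R a).
Symmetric: yes — every pair in R has its reverse in R.
Transitive: no — a R b and b R h, but not a R h.
Only transitive fails.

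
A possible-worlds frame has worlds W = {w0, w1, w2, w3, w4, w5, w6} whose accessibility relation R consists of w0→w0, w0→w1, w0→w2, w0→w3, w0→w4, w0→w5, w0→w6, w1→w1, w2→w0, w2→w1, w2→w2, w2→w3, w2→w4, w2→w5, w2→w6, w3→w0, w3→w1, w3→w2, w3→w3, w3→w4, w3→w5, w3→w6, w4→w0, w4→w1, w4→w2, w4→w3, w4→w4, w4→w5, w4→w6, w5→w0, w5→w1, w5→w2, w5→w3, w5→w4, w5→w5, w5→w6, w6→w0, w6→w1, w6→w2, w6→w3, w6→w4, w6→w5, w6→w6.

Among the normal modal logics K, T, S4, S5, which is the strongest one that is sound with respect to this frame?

S4

Reflexive (axiom T): yes — every world is R-related to itself.
Transitive (axiom 4): yes — every two-step R-path is closed by a direct edge.
Euclidean (axiom 5): no — w0 R w1 and w0 R w2, but not w1 R w2.
So F validates K, T, S4; S5 would additionally require R to be Euclidean. The strongest is S4.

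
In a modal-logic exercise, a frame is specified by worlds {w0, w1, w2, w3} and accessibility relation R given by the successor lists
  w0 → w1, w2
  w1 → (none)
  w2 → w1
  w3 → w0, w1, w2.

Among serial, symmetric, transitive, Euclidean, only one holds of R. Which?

transitive

Serial: no — w1 has no R-successor.
Symmetric: no — w0 R w1 but not w1 R w0.
Transitive: yes — every two-step R-path is closed by a direct edge.
Euclidean: no — w0 R w1 and w0 R w2, but not w1 R w2.
Only transitive holds.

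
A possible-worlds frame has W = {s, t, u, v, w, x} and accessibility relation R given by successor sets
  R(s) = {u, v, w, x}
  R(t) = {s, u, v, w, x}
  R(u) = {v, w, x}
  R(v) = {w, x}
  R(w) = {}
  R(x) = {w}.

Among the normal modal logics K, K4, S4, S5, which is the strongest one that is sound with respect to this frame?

K4

Transitive (axiom 4): yes — every two-step R-path is closed by a direct edge.
Reflexive (axiom T): no — s is not related to itself.
Euclidean (axiom 5): no — s R v and s R u, but not v R u.
So F validates K, K4; S4 would additionally require R to be reflexive. The strongest is K4.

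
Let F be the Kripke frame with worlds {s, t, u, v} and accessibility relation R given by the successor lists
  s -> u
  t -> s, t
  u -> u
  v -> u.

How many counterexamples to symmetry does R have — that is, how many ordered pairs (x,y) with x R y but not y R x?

Enumerating: (s,u), (t,s), (v,u).

3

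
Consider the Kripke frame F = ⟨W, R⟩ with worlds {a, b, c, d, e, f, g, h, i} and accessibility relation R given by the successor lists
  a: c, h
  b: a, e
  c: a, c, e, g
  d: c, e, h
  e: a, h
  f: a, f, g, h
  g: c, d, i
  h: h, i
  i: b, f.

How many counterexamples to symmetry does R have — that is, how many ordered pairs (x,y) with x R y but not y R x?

Enumerating: (a,h), (b,a), (b,e), (c,e), (d,c), (d,e), (d,h), (e,a), (e,h), (f,a), (f,g), (f,h), (g,d), (g,i), (h,i), (i,b), (i,f).

17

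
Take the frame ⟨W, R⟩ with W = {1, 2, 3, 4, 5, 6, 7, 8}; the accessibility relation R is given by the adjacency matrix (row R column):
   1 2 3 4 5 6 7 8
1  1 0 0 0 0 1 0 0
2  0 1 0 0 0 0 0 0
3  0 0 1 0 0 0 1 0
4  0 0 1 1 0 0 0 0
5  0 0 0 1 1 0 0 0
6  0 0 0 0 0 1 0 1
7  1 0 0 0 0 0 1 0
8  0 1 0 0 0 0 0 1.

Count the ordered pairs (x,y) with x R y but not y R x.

7

Enumerating: (1,6), (3,7), (4,3), (5,4), (6,8), (7,1), (8,2).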